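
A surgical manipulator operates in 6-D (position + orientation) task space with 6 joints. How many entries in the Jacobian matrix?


Given: task space dimension = 6, joints = 6
Jacobian is a 6 x 6 matrix
Total entries = rows * columns
Total = 6 * 6
Total = 36

36


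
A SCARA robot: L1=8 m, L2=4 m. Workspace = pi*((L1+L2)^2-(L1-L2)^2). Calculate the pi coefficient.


Given: L1 = 8, L2 = 4
(L1+L2)^2 = (12)^2 = 144
(L1-L2)^2 = (4)^2 = 16
Difference = 144 - 16 = 128
This equals 4*L1*L2 = 4*8*4 = 128
Workspace area = 128*pi

128


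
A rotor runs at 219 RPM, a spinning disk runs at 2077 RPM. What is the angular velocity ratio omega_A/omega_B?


Given: RPM_A = 219, RPM_B = 2077
omega = 2*pi*RPM/60, so omega_A/omega_B = RPM_A / RPM_B
omega_A/omega_B = 219 / 2077
omega_A/omega_B = 219/2077

219/2077


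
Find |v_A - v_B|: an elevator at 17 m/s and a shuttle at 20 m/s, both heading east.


Given: v_A = 17 m/s east, v_B = 20 m/s east
Both move in the same direction; relative speed = |v_A - v_B|
|17 - 20| = |-3|
= 3 m/s

3 m/s


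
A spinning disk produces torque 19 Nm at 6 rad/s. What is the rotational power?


Given: tau = 19 Nm, omega = 6 rad/s
Using P = tau * omega
P = 19 * 6
P = 114 W

114 W


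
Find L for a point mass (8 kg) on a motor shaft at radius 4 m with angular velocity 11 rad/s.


Given: m = 8 kg, r = 4 m, omega = 11 rad/s
For a point mass: I = m*r^2
I = 8*4^2 = 8*16 = 128
L = I*omega = 128*11
L = 1408 kg*m^2/s

1408 kg*m^2/s


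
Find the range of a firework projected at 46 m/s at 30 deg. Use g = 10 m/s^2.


Given: v0 = 46 m/s, theta = 30 deg, g = 10 m/s^2
sin(2*30) = sin(60) = sqrt(3)/2
Using R = v0^2 * sin(2*theta) / g
R = 46^2 * (sqrt(3)/2) / 10
R = 2116 * sqrt(3) / 20
R = 529/5*sqrt(3) m

529/5*sqrt(3) m


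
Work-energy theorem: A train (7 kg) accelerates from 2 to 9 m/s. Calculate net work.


Given: m = 7 kg, v0 = 2 m/s, v = 9 m/s
Using W = (1/2)*m*(v^2 - v0^2)
v^2 = 9^2 = 81
v0^2 = 2^2 = 4
v^2 - v0^2 = 81 - 4 = 77
W = (1/2)*7*77 = 539/2 J

539/2 J


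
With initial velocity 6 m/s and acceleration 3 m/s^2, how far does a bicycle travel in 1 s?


Given: v0 = 6 m/s, a = 3 m/s^2, t = 1 s
Using s = v0*t + (1/2)*a*t^2
s = 6*1 + (1/2)*3*1^2
s = 6 + (1/2)*3
s = 6 + 3/2
s = 15/2

15/2 m


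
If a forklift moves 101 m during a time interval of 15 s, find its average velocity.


Given: distance d = 101 m, time t = 15 s
Using v = d / t
v = 101 / 15
v = 101/15 m/s

101/15 m/s


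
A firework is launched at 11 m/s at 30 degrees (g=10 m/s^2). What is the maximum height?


Given: v0 = 11 m/s, theta = 30 deg, g = 10 m/s^2
sin^2(30) = 1/4
Using H = v0^2 * sin^2(theta) / (2*g)
H = 11^2 * 1/4 / (2*10)
H = 121 * 1/4 / 20
H = 121/4 / 20
H = 121/80 m

121/80 m


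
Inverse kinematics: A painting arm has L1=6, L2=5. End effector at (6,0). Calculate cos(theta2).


Given: L1 = 6, L2 = 5, target (x, y) = (6, 0)
Using cos(theta2) = (x^2 + y^2 - L1^2 - L2^2) / (2*L1*L2)
x^2 + y^2 = 6^2 + 0 = 36
L1^2 + L2^2 = 36 + 25 = 61
Numerator = 36 - 61 = -25
Denominator = 2*6*5 = 60
cos(theta2) = -25/60 = -5/12

-5/12


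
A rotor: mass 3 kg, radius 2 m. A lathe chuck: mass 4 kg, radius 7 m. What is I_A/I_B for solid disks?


Given: M1=3 kg, R1=2 m, M2=4 kg, R2=7 m
For a disk: I = (1/2)*M*R^2, so I_A/I_B = (M1*R1^2)/(M2*R2^2)
M1*R1^2 = 3*4 = 12
M2*R2^2 = 4*49 = 196
I_A/I_B = 12/196 = 3/49

3/49


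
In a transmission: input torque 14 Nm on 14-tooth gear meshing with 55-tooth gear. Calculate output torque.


Given: N1 = 14, N2 = 55, T1 = 14 Nm
Using T2/T1 = N2/N1
T2 = T1 * N2 / N1
T2 = 14 * 55 / 14
T2 = 770 / 14
T2 = 55 Nm

55 Nm


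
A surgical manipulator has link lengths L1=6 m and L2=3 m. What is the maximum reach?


Given: L1 = 6 m, L2 = 3 m
For a 2-link planar arm, max reach = L1 + L2 (fully extended)
Max reach = 6 + 3
Max reach = 9 m

9 m


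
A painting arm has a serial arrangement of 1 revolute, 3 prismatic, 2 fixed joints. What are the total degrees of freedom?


Given: serial robot with 1 revolute, 3 prismatic, 2 fixed joints
DOF contribution per joint type: revolute=1, prismatic=1, spherical=3, fixed=0
DOF = 1*1 + 3*1 + 2*0
DOF = 4

4


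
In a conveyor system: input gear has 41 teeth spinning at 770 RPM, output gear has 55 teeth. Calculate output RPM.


Given: N1 = 41 teeth, w1 = 770 RPM, N2 = 55 teeth
Using N1*w1 = N2*w2
w2 = N1*w1 / N2
w2 = 41*770 / 55
w2 = 31570 / 55
w2 = 574 RPM

574 RPM


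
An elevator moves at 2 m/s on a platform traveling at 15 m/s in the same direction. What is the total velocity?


Given: object velocity = 2 m/s, platform velocity = 15 m/s (same direction)
Using classical velocity addition: v_total = v_object + v_platform
v_total = 2 + 15
v_total = 17 m/s

17 m/s


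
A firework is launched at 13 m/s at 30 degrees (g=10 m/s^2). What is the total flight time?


Given: v0 = 13 m/s, theta = 30 deg, g = 10 m/s^2
sin(30) = 1/2
Using T = 2*v0*sin(theta) / g
T = 2*13*1/2 / 10
T = 13 / 10
T = 13/10 s

13/10 s


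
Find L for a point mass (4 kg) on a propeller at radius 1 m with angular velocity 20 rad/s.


Given: m = 4 kg, r = 1 m, omega = 20 rad/s
For a point mass: I = m*r^2
I = 4*1^2 = 4*1 = 4
L = I*omega = 4*20
L = 80 kg*m^2/s

80 kg*m^2/s


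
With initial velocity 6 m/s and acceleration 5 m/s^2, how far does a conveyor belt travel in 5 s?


Given: v0 = 6 m/s, a = 5 m/s^2, t = 5 s
Using s = v0*t + (1/2)*a*t^2
s = 6*5 + (1/2)*5*5^2
s = 30 + (1/2)*125
s = 30 + 125/2
s = 185/2

185/2 m


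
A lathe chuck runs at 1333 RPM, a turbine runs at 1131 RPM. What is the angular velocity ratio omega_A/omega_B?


Given: RPM_A = 1333, RPM_B = 1131
omega = 2*pi*RPM/60, so omega_A/omega_B = RPM_A / RPM_B
omega_A/omega_B = 1333 / 1131
omega_A/omega_B = 1333/1131

1333/1131


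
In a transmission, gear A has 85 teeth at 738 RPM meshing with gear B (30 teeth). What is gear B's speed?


Given: N1 = 85 teeth, w1 = 738 RPM, N2 = 30 teeth
Using N1*w1 = N2*w2
w2 = N1*w1 / N2
w2 = 85*738 / 30
w2 = 62730 / 30
w2 = 2091 RPM

2091 RPM


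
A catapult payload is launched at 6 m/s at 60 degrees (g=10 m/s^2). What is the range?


Given: v0 = 6 m/s, theta = 60 deg, g = 10 m/s^2
sin(2*60) = sin(120) = sqrt(3)/2
Using R = v0^2 * sin(2*theta) / g
R = 6^2 * (sqrt(3)/2) / 10
R = 36 * sqrt(3) / 20
R = 9/5*sqrt(3) m

9/5*sqrt(3) m


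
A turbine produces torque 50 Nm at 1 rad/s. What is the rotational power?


Given: tau = 50 Nm, omega = 1 rad/s
Using P = tau * omega
P = 50 * 1
P = 50 W

50 W


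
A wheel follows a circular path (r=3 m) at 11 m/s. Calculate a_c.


Given: v = 11 m/s, r = 3 m
Using a_c = v^2 / r
a_c = 11^2 / 3
a_c = 121 / 3
a_c = 121/3 m/s^2

121/3 m/s^2


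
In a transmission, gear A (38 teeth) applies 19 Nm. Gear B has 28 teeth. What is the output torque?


Given: N1 = 38, N2 = 28, T1 = 19 Nm
Using T2/T1 = N2/N1
T2 = T1 * N2 / N1
T2 = 19 * 28 / 38
T2 = 532 / 38
T2 = 14 Nm

14 Nm


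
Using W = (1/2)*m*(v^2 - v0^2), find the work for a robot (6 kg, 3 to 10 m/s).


Given: m = 6 kg, v0 = 3 m/s, v = 10 m/s
Using W = (1/2)*m*(v^2 - v0^2)
v^2 = 10^2 = 100
v0^2 = 3^2 = 9
v^2 - v0^2 = 100 - 9 = 91
W = (1/2)*6*91 = 273 J

273 J


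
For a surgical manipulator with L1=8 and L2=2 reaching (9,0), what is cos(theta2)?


Given: L1 = 8, L2 = 2, target (x, y) = (9, 0)
Using cos(theta2) = (x^2 + y^2 - L1^2 - L2^2) / (2*L1*L2)
x^2 + y^2 = 9^2 + 0 = 81
L1^2 + L2^2 = 64 + 4 = 68
Numerator = 81 - 68 = 13
Denominator = 2*8*2 = 32
cos(theta2) = 13/32 = 13/32

13/32


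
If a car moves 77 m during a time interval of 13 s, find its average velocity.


Given: distance d = 77 m, time t = 13 s
Using v = d / t
v = 77 / 13
v = 77/13 m/s

77/13 m/s


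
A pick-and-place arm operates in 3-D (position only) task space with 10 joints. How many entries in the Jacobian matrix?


Given: task space dimension = 3, joints = 10
Jacobian is a 3 x 10 matrix
Total entries = rows * columns
Total = 3 * 10
Total = 30

30


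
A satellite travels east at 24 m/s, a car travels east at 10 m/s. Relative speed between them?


Given: v_A = 24 m/s east, v_B = 10 m/s east
Both move in the same direction; relative speed = |v_A - v_B|
|24 - 10| = |14|
= 14 m/s

14 m/s


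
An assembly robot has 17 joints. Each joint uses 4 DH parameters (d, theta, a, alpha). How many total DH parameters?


Given: 17 joints, 4 DH parameters per joint (d, theta, a, alpha)
Total DH parameters = number_of_joints * 4
Total = 17 * 4
Total = 68

68


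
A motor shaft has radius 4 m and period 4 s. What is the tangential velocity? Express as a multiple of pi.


Given: radius r = 4 m, period T = 4 s
Using v = 2*pi*r / T
v = 2*pi*4 / 4
v = 8*pi / 4
v = 2*pi m/s

2*pi m/s


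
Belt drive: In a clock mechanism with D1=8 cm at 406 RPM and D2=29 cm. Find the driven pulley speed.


Given: D1 = 8 cm, w1 = 406 RPM, D2 = 29 cm
Using D1*w1 = D2*w2
w2 = D1*w1 / D2
w2 = 8*406 / 29
w2 = 3248 / 29
w2 = 112 RPM

112 RPM


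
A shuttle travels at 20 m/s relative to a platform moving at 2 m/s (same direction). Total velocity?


Given: object velocity = 20 m/s, platform velocity = 2 m/s (same direction)
Using classical velocity addition: v_total = v_object + v_platform
v_total = 20 + 2
v_total = 22 m/s

22 m/s


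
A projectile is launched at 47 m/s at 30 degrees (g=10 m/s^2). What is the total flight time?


Given: v0 = 47 m/s, theta = 30 deg, g = 10 m/s^2
sin(30) = 1/2
Using T = 2*v0*sin(theta) / g
T = 2*47*1/2 / 10
T = 47 / 10
T = 47/10 s

47/10 s


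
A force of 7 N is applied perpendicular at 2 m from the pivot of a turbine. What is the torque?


Given: F = 7 N, r = 2 m, angle = 90 deg (perpendicular)
Using tau = F * r * sin(90)
sin(90) = 1
tau = 7 * 2 * 1
tau = 14 Nm

14 Nm


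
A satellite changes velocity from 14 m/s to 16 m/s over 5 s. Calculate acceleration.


Given: initial velocity v0 = 14 m/s, final velocity v = 16 m/s, time t = 5 s
Using a = (v - v0) / t
a = (16 - 14) / 5
a = 2 / 5
a = 2/5 m/s^2

2/5 m/s^2


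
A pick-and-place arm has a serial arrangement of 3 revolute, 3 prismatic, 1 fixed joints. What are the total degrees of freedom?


Given: serial robot with 3 revolute, 3 prismatic, 1 fixed joints
DOF contribution per joint type: revolute=1, prismatic=1, spherical=3, fixed=0
DOF = 3*1 + 3*1 + 1*0
DOF = 6

6


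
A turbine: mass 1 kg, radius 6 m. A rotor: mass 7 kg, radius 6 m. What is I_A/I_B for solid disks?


Given: M1=1 kg, R1=6 m, M2=7 kg, R2=6 m
For a disk: I = (1/2)*M*R^2, so I_A/I_B = (M1*R1^2)/(M2*R2^2)
M1*R1^2 = 1*36 = 36
M2*R2^2 = 7*36 = 252
I_A/I_B = 36/252 = 1/7

1/7


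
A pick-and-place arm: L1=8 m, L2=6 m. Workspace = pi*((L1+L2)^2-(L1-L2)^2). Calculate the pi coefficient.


Given: L1 = 8, L2 = 6
(L1+L2)^2 = (14)^2 = 196
(L1-L2)^2 = (2)^2 = 4
Difference = 196 - 4 = 192
This equals 4*L1*L2 = 4*8*6 = 192
Workspace area = 192*pi

192


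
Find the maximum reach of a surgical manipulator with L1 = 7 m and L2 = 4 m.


Given: L1 = 7 m, L2 = 4 m
For a 2-link planar arm, max reach = L1 + L2 (fully extended)
Max reach = 7 + 4
Max reach = 11 m

11 m


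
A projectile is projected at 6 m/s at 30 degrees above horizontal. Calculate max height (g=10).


Given: v0 = 6 m/s, theta = 30 deg, g = 10 m/s^2
sin^2(30) = 1/4
Using H = v0^2 * sin^2(theta) / (2*g)
H = 6^2 * 1/4 / (2*10)
H = 36 * 1/4 / 20
H = 9 / 20
H = 9/20 m

9/20 m


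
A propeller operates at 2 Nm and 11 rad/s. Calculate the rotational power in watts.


Given: tau = 2 Nm, omega = 11 rad/s
Using P = tau * omega
P = 2 * 11
P = 22 W

22 W


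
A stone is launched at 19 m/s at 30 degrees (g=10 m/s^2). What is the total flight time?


Given: v0 = 19 m/s, theta = 30 deg, g = 10 m/s^2
sin(30) = 1/2
Using T = 2*v0*sin(theta) / g
T = 2*19*1/2 / 10
T = 19 / 10
T = 19/10 s

19/10 s


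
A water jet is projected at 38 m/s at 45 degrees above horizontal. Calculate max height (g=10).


Given: v0 = 38 m/s, theta = 45 deg, g = 10 m/s^2
sin^2(45) = 1/2
Using H = v0^2 * sin^2(theta) / (2*g)
H = 38^2 * 1/2 / (2*10)
H = 1444 * 1/2 / 20
H = 722 / 20
H = 361/10 m

361/10 m


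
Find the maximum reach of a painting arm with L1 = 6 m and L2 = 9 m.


Given: L1 = 6 m, L2 = 9 m
For a 2-link planar arm, max reach = L1 + L2 (fully extended)
Max reach = 6 + 9
Max reach = 15 m

15 m


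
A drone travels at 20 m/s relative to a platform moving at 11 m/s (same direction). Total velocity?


Given: object velocity = 20 m/s, platform velocity = 11 m/s (same direction)
Using classical velocity addition: v_total = v_object + v_platform
v_total = 20 + 11
v_total = 31 m/s

31 m/s


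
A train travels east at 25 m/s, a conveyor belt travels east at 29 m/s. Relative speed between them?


Given: v_A = 25 m/s east, v_B = 29 m/s east
Both move in the same direction; relative speed = |v_A - v_B|
|25 - 29| = |-4|
= 4 m/s

4 m/s


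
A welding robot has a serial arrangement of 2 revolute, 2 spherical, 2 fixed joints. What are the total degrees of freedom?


Given: serial robot with 2 revolute, 2 spherical, 2 fixed joints
DOF contribution per joint type: revolute=1, prismatic=1, spherical=3, fixed=0
DOF = 2*1 + 2*3 + 2*0
DOF = 8

8


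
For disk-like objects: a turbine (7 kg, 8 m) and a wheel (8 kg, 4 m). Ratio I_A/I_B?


Given: M1=7 kg, R1=8 m, M2=8 kg, R2=4 m
For a disk: I = (1/2)*M*R^2, so I_A/I_B = (M1*R1^2)/(M2*R2^2)
M1*R1^2 = 7*64 = 448
M2*R2^2 = 8*16 = 128
I_A/I_B = 448/128 = 7/2

7/2


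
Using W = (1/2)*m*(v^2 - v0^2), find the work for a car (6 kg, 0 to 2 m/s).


Given: m = 6 kg, v0 = 0 m/s, v = 2 m/s
Using W = (1/2)*m*(v^2 - v0^2)
v^2 = 2^2 = 4
v0^2 = 0^2 = 0
v^2 - v0^2 = 4 - 0 = 4
W = (1/2)*6*4 = 12 J

12 J


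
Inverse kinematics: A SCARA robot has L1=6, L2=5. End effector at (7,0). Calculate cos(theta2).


Given: L1 = 6, L2 = 5, target (x, y) = (7, 0)
Using cos(theta2) = (x^2 + y^2 - L1^2 - L2^2) / (2*L1*L2)
x^2 + y^2 = 7^2 + 0 = 49
L1^2 + L2^2 = 36 + 25 = 61
Numerator = 49 - 61 = -12
Denominator = 2*6*5 = 60
cos(theta2) = -12/60 = -1/5

-1/5


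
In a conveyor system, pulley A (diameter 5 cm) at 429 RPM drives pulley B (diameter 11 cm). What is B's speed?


Given: D1 = 5 cm, w1 = 429 RPM, D2 = 11 cm
Using D1*w1 = D2*w2
w2 = D1*w1 / D2
w2 = 5*429 / 11
w2 = 2145 / 11
w2 = 195 RPM

195 RPM


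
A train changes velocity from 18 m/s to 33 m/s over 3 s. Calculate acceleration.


Given: initial velocity v0 = 18 m/s, final velocity v = 33 m/s, time t = 3 s
Using a = (v - v0) / t
a = (33 - 18) / 3
a = 15 / 3
a = 5 m/s^2

5 m/s^2


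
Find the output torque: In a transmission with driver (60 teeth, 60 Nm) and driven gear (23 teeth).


Given: N1 = 60, N2 = 23, T1 = 60 Nm
Using T2/T1 = N2/N1
T2 = T1 * N2 / N1
T2 = 60 * 23 / 60
T2 = 1380 / 60
T2 = 23 Nm

23 Nm


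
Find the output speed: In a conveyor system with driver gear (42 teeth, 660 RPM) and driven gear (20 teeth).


Given: N1 = 42 teeth, w1 = 660 RPM, N2 = 20 teeth
Using N1*w1 = N2*w2
w2 = N1*w1 / N2
w2 = 42*660 / 20
w2 = 27720 / 20
w2 = 1386 RPM

1386 RPM


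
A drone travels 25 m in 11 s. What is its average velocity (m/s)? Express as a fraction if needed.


Given: distance d = 25 m, time t = 11 s
Using v = d / t
v = 25 / 11
v = 25/11 m/s

25/11 m/s


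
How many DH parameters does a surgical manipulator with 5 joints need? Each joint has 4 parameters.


Given: 5 joints, 4 DH parameters per joint (d, theta, a, alpha)
Total DH parameters = number_of_joints * 4
Total = 5 * 4
Total = 20

20


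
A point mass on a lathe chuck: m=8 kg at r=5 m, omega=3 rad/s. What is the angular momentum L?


Given: m = 8 kg, r = 5 m, omega = 3 rad/s
For a point mass: I = m*r^2
I = 8*5^2 = 8*25 = 200
L = I*omega = 200*3
L = 600 kg*m^2/s

600 kg*m^2/s


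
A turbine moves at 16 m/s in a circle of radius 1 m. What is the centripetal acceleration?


Given: v = 16 m/s, r = 1 m
Using a_c = v^2 / r
a_c = 16^2 / 1
a_c = 256 / 1
a_c = 256 m/s^2

256 m/s^2


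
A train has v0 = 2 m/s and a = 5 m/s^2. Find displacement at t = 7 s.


Given: v0 = 2 m/s, a = 5 m/s^2, t = 7 s
Using s = v0*t + (1/2)*a*t^2
s = 2*7 + (1/2)*5*7^2
s = 14 + (1/2)*245
s = 14 + 245/2
s = 273/2

273/2 m


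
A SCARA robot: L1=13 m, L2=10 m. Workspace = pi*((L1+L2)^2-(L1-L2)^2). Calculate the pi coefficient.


Given: L1 = 13, L2 = 10
(L1+L2)^2 = (23)^2 = 529
(L1-L2)^2 = (3)^2 = 9
Difference = 529 - 9 = 520
This equals 4*L1*L2 = 4*13*10 = 520
Workspace area = 520*pi

520


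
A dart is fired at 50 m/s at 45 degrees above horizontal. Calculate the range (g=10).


Given: v0 = 50 m/s, theta = 45 deg, g = 10 m/s^2
sin(2*45) = sin(90) = 1
Using R = v0^2 * sin(2*theta) / g
R = 50^2 * 1 / 10
R = 2500 / 10
R = 250 m

250 m


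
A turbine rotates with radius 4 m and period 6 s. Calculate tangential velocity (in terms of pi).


Given: radius r = 4 m, period T = 6 s
Using v = 2*pi*r / T
v = 2*pi*4 / 6
v = 8*pi / 6
v = 4/3*pi m/s

4/3*pi m/s


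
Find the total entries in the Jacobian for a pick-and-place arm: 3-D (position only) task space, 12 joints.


Given: task space dimension = 3, joints = 12
Jacobian is a 3 x 12 matrix
Total entries = rows * columns
Total = 3 * 12
Total = 36

36


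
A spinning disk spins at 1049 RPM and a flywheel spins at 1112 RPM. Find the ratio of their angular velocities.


Given: RPM_A = 1049, RPM_B = 1112
omega = 2*pi*RPM/60, so omega_A/omega_B = RPM_A / RPM_B
omega_A/omega_B = 1049 / 1112
omega_A/omega_B = 1049/1112

1049/1112


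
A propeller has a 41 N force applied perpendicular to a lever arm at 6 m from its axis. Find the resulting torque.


Given: F = 41 N, r = 6 m, angle = 90 deg (perpendicular)
Using tau = F * r * sin(90)
sin(90) = 1
tau = 41 * 6 * 1
tau = 246 Nm

246 Nm


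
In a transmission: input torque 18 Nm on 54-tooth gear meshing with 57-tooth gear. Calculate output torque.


Given: N1 = 54, N2 = 57, T1 = 18 Nm
Using T2/T1 = N2/N1
T2 = T1 * N2 / N1
T2 = 18 * 57 / 54
T2 = 1026 / 54
T2 = 19 Nm

19 Nm


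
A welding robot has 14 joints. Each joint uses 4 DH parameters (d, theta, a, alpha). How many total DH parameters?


Given: 14 joints, 4 DH parameters per joint (d, theta, a, alpha)
Total DH parameters = number_of_joints * 4
Total = 14 * 4
Total = 56

56


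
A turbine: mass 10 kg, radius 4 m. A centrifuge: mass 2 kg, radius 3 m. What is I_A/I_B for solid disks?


Given: M1=10 kg, R1=4 m, M2=2 kg, R2=3 m
For a disk: I = (1/2)*M*R^2, so I_A/I_B = (M1*R1^2)/(M2*R2^2)
M1*R1^2 = 10*16 = 160
M2*R2^2 = 2*9 = 18
I_A/I_B = 160/18 = 80/9

80/9


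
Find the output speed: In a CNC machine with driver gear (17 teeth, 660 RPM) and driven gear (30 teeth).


Given: N1 = 17 teeth, w1 = 660 RPM, N2 = 30 teeth
Using N1*w1 = N2*w2
w2 = N1*w1 / N2
w2 = 17*660 / 30
w2 = 11220 / 30
w2 = 374 RPM

374 RPM


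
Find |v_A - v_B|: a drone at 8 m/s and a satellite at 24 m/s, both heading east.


Given: v_A = 8 m/s east, v_B = 24 m/s east
Both move in the same direction; relative speed = |v_A - v_B|
|8 - 24| = |-16|
= 16 m/s

16 m/s


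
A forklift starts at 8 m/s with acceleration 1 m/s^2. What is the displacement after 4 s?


Given: v0 = 8 m/s, a = 1 m/s^2, t = 4 s
Using s = v0*t + (1/2)*a*t^2
s = 8*4 + (1/2)*1*4^2
s = 32 + (1/2)*16
s = 32 + 8
s = 40

40 m


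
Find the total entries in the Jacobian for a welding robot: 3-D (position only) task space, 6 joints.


Given: task space dimension = 3, joints = 6
Jacobian is a 3 x 6 matrix
Total entries = rows * columns
Total = 3 * 6
Total = 18

18


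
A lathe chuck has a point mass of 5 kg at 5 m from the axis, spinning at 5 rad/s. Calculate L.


Given: m = 5 kg, r = 5 m, omega = 5 rad/s
For a point mass: I = m*r^2
I = 5*5^2 = 5*25 = 125
L = I*omega = 125*5
L = 625 kg*m^2/s

625 kg*m^2/s


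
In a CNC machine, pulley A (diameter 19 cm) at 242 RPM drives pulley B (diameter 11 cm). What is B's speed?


Given: D1 = 19 cm, w1 = 242 RPM, D2 = 11 cm
Using D1*w1 = D2*w2
w2 = D1*w1 / D2
w2 = 19*242 / 11
w2 = 4598 / 11
w2 = 418 RPM

418 RPM


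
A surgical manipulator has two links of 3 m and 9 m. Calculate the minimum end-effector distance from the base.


Given: L1 = 3 m, L2 = 9 m
For a 2-link planar arm, min reach = |L1 - L2| (second link folded back)
Min reach = |3 - 9|
Min reach = 6 m

6 m


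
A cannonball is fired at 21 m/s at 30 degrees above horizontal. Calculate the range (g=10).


Given: v0 = 21 m/s, theta = 30 deg, g = 10 m/s^2
sin(2*30) = sin(60) = sqrt(3)/2
Using R = v0^2 * sin(2*theta) / g
R = 21^2 * (sqrt(3)/2) / 10
R = 441 * sqrt(3) / 20
R = 441/20*sqrt(3) m

441/20*sqrt(3) m


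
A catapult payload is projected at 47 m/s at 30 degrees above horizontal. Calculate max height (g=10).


Given: v0 = 47 m/s, theta = 30 deg, g = 10 m/s^2
sin^2(30) = 1/4
Using H = v0^2 * sin^2(theta) / (2*g)
H = 47^2 * 1/4 / (2*10)
H = 2209 * 1/4 / 20
H = 2209/4 / 20
H = 2209/80 m

2209/80 m


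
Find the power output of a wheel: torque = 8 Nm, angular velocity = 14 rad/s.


Given: tau = 8 Nm, omega = 14 rad/s
Using P = tau * omega
P = 8 * 14
P = 112 W

112 W


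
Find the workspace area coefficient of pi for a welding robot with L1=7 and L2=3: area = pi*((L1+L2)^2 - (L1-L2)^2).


Given: L1 = 7, L2 = 3
(L1+L2)^2 = (10)^2 = 100
(L1-L2)^2 = (4)^2 = 16
Difference = 100 - 16 = 84
This equals 4*L1*L2 = 4*7*3 = 84
Workspace area = 84*pi

84


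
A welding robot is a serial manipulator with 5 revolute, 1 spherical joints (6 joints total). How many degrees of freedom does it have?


Given: serial robot with 5 revolute, 1 spherical joints
DOF contribution per joint type: revolute=1, prismatic=1, spherical=3, fixed=0
DOF = 5*1 + 1*3
DOF = 8

8


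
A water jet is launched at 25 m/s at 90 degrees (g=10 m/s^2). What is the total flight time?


Given: v0 = 25 m/s, theta = 90 deg, g = 10 m/s^2
sin(90) = 1
Using T = 2*v0*sin(theta) / g
T = 2*25*1 / 10
T = 50 / 10
T = 5 s

5 s


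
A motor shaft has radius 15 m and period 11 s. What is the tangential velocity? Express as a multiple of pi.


Given: radius r = 15 m, period T = 11 s
Using v = 2*pi*r / T
v = 2*pi*15 / 11
v = 30*pi / 11
v = 30/11*pi m/s

30/11*pi m/s


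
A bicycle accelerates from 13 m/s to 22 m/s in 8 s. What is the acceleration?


Given: initial velocity v0 = 13 m/s, final velocity v = 22 m/s, time t = 8 s
Using a = (v - v0) / t
a = (22 - 13) / 8
a = 9 / 8
a = 9/8 m/s^2

9/8 m/s^2


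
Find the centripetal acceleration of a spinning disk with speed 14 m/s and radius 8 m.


Given: v = 14 m/s, r = 8 m
Using a_c = v^2 / r
a_c = 14^2 / 8
a_c = 196 / 8
a_c = 49/2 m/s^2

49/2 m/s^2


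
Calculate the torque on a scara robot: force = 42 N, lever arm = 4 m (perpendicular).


Given: F = 42 N, r = 4 m, angle = 90 deg (perpendicular)
Using tau = F * r * sin(90)
sin(90) = 1
tau = 42 * 4 * 1
tau = 168 Nm

168 Nm


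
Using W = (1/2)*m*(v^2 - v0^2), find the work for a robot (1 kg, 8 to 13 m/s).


Given: m = 1 kg, v0 = 8 m/s, v = 13 m/s
Using W = (1/2)*m*(v^2 - v0^2)
v^2 = 13^2 = 169
v0^2 = 8^2 = 64
v^2 - v0^2 = 169 - 64 = 105
W = (1/2)*1*105 = 105/2 J

105/2 J


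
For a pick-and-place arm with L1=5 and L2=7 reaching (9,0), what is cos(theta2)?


Given: L1 = 5, L2 = 7, target (x, y) = (9, 0)
Using cos(theta2) = (x^2 + y^2 - L1^2 - L2^2) / (2*L1*L2)
x^2 + y^2 = 9^2 + 0 = 81
L1^2 + L2^2 = 25 + 49 = 74
Numerator = 81 - 74 = 7
Denominator = 2*5*7 = 70
cos(theta2) = 7/70 = 1/10

1/10


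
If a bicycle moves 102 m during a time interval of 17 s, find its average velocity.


Given: distance d = 102 m, time t = 17 s
Using v = d / t
v = 102 / 17
v = 6 m/s

6 m/s


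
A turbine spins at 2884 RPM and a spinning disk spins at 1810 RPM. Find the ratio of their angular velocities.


Given: RPM_A = 2884, RPM_B = 1810
omega = 2*pi*RPM/60, so omega_A/omega_B = RPM_A / RPM_B
omega_A/omega_B = 2884 / 1810
omega_A/omega_B = 1442/905

1442/905


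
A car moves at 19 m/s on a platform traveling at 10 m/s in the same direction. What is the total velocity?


Given: object velocity = 19 m/s, platform velocity = 10 m/s (same direction)
Using classical velocity addition: v_total = v_object + v_platform
v_total = 19 + 10
v_total = 29 m/s

29 m/s


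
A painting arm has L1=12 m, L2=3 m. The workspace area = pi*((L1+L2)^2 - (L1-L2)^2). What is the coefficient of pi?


Given: L1 = 12, L2 = 3
(L1+L2)^2 = (15)^2 = 225
(L1-L2)^2 = (9)^2 = 81
Difference = 225 - 81 = 144
This equals 4*L1*L2 = 4*12*3 = 144
Workspace area = 144*pi

144


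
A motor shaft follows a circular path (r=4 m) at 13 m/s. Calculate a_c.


Given: v = 13 m/s, r = 4 m
Using a_c = v^2 / r
a_c = 13^2 / 4
a_c = 169 / 4
a_c = 169/4 m/s^2

169/4 m/s^2


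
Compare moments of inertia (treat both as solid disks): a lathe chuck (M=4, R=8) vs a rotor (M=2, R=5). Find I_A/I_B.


Given: M1=4 kg, R1=8 m, M2=2 kg, R2=5 m
For a disk: I = (1/2)*M*R^2, so I_A/I_B = (M1*R1^2)/(M2*R2^2)
M1*R1^2 = 4*64 = 256
M2*R2^2 = 2*25 = 50
I_A/I_B = 256/50 = 128/25

128/25


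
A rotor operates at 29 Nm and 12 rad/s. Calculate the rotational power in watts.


Given: tau = 29 Nm, omega = 12 rad/s
Using P = tau * omega
P = 29 * 12
P = 348 W

348 W


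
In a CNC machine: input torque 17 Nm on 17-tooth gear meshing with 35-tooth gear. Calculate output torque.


Given: N1 = 17, N2 = 35, T1 = 17 Nm
Using T2/T1 = N2/N1
T2 = T1 * N2 / N1
T2 = 17 * 35 / 17
T2 = 595 / 17
T2 = 35 Nm

35 Nm


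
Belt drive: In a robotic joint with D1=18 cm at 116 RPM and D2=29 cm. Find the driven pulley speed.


Given: D1 = 18 cm, w1 = 116 RPM, D2 = 29 cm
Using D1*w1 = D2*w2
w2 = D1*w1 / D2
w2 = 18*116 / 29
w2 = 2088 / 29
w2 = 72 RPM

72 RPM


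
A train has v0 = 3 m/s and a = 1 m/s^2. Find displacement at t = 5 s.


Given: v0 = 3 m/s, a = 1 m/s^2, t = 5 s
Using s = v0*t + (1/2)*a*t^2
s = 3*5 + (1/2)*1*5^2
s = 15 + (1/2)*25
s = 15 + 25/2
s = 55/2

55/2 m


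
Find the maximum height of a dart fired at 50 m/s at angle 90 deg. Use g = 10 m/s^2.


Given: v0 = 50 m/s, theta = 90 deg, g = 10 m/s^2
sin^2(90) = 1
Using H = v0^2 * sin^2(theta) / (2*g)
H = 50^2 * 1 / (2*10)
H = 2500 * 1 / 20
H = 2500 / 20
H = 125 m

125 m


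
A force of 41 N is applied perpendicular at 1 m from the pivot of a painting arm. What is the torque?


Given: F = 41 N, r = 1 m, angle = 90 deg (perpendicular)
Using tau = F * r * sin(90)
sin(90) = 1
tau = 41 * 1 * 1
tau = 41 Nm

41 Nm


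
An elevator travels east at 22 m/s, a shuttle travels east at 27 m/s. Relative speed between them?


Given: v_A = 22 m/s east, v_B = 27 m/s east
Both move in the same direction; relative speed = |v_A - v_B|
|22 - 27| = |-5|
= 5 m/s

5 m/s


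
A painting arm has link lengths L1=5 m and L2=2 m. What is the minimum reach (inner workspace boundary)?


Given: L1 = 5 m, L2 = 2 m
For a 2-link planar arm, min reach = |L1 - L2| (second link folded back)
Min reach = |5 - 2|
Min reach = 3 m

3 m


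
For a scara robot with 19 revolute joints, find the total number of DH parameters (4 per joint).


Given: 19 joints, 4 DH parameters per joint (d, theta, a, alpha)
Total DH parameters = number_of_joints * 4
Total = 19 * 4
Total = 76

76


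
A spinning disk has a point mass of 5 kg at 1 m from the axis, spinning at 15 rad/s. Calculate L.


Given: m = 5 kg, r = 1 m, omega = 15 rad/s
For a point mass: I = m*r^2
I = 5*1^2 = 5*1 = 5
L = I*omega = 5*15
L = 75 kg*m^2/s

75 kg*m^2/s


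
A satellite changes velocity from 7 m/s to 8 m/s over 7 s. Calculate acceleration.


Given: initial velocity v0 = 7 m/s, final velocity v = 8 m/s, time t = 7 s
Using a = (v - v0) / t
a = (8 - 7) / 7
a = 1 / 7
a = 1/7 m/s^2

1/7 m/s^2


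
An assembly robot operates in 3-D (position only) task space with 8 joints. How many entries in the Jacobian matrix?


Given: task space dimension = 3, joints = 8
Jacobian is a 3 x 8 matrix
Total entries = rows * columns
Total = 3 * 8
Total = 24

24


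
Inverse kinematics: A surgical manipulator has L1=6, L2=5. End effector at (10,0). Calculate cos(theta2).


Given: L1 = 6, L2 = 5, target (x, y) = (10, 0)
Using cos(theta2) = (x^2 + y^2 - L1^2 - L2^2) / (2*L1*L2)
x^2 + y^2 = 10^2 + 0 = 100
L1^2 + L2^2 = 36 + 25 = 61
Numerator = 100 - 61 = 39
Denominator = 2*6*5 = 60
cos(theta2) = 39/60 = 13/20

13/20


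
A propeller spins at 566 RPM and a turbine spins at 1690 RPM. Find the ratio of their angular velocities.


Given: RPM_A = 566, RPM_B = 1690
omega = 2*pi*RPM/60, so omega_A/omega_B = RPM_A / RPM_B
omega_A/omega_B = 566 / 1690
omega_A/omega_B = 283/845

283/845


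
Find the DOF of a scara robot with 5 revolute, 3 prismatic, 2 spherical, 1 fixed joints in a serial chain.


Given: serial robot with 5 revolute, 3 prismatic, 2 spherical, 1 fixed joints
DOF contribution per joint type: revolute=1, prismatic=1, spherical=3, fixed=0
DOF = 5*1 + 3*1 + 2*3 + 1*0
DOF = 14

14


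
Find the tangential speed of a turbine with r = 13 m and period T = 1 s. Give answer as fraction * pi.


Given: radius r = 13 m, period T = 1 s
Using v = 2*pi*r / T
v = 2*pi*13 / 1
v = 26*pi / 1
v = 26*pi m/s

26*pi m/s


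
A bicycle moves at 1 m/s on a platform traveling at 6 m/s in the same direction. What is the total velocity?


Given: object velocity = 1 m/s, platform velocity = 6 m/s (same direction)
Using classical velocity addition: v_total = v_object + v_platform
v_total = 1 + 6
v_total = 7 m/s

7 m/s


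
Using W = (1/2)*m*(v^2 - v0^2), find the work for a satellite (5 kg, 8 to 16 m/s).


Given: m = 5 kg, v0 = 8 m/s, v = 16 m/s
Using W = (1/2)*m*(v^2 - v0^2)
v^2 = 16^2 = 256
v0^2 = 8^2 = 64
v^2 - v0^2 = 256 - 64 = 192
W = (1/2)*5*192 = 480 J

480 J


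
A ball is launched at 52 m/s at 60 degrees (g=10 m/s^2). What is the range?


Given: v0 = 52 m/s, theta = 60 deg, g = 10 m/s^2
sin(2*60) = sin(120) = sqrt(3)/2
Using R = v0^2 * sin(2*theta) / g
R = 52^2 * (sqrt(3)/2) / 10
R = 2704 * sqrt(3) / 20
R = 676/5*sqrt(3) m

676/5*sqrt(3) m


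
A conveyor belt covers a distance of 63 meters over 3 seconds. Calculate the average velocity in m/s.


Given: distance d = 63 m, time t = 3 s
Using v = d / t
v = 63 / 3
v = 21 m/s

21 m/s


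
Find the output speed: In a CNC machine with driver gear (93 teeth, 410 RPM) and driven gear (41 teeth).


Given: N1 = 93 teeth, w1 = 410 RPM, N2 = 41 teeth
Using N1*w1 = N2*w2
w2 = N1*w1 / N2
w2 = 93*410 / 41
w2 = 38130 / 41
w2 = 930 RPM

930 RPM


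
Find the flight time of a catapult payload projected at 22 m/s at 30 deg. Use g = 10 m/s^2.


Given: v0 = 22 m/s, theta = 30 deg, g = 10 m/s^2
sin(30) = 1/2
Using T = 2*v0*sin(theta) / g
T = 2*22*1/2 / 10
T = 22 / 10
T = 11/5 s

11/5 s


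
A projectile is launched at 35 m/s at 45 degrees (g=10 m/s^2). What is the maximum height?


Given: v0 = 35 m/s, theta = 45 deg, g = 10 m/s^2
sin^2(45) = 1/2
Using H = v0^2 * sin^2(theta) / (2*g)
H = 35^2 * 1/2 / (2*10)
H = 1225 * 1/2 / 20
H = 1225/2 / 20
H = 245/8 m

245/8 m


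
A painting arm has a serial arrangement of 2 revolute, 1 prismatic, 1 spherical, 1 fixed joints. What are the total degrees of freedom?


Given: serial robot with 2 revolute, 1 prismatic, 1 spherical, 1 fixed joints
DOF contribution per joint type: revolute=1, prismatic=1, spherical=3, fixed=0
DOF = 2*1 + 1*1 + 1*3 + 1*0
DOF = 6

6


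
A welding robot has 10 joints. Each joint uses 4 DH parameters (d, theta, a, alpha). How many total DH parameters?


Given: 10 joints, 4 DH parameters per joint (d, theta, a, alpha)
Total DH parameters = number_of_joints * 4
Total = 10 * 4
Total = 40

40


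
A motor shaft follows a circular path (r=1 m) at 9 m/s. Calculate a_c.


Given: v = 9 m/s, r = 1 m
Using a_c = v^2 / r
a_c = 9^2 / 1
a_c = 81 / 1
a_c = 81 m/s^2

81 m/s^2


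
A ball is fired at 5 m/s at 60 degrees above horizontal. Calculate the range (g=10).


Given: v0 = 5 m/s, theta = 60 deg, g = 10 m/s^2
sin(2*60) = sin(120) = sqrt(3)/2
Using R = v0^2 * sin(2*theta) / g
R = 5^2 * (sqrt(3)/2) / 10
R = 25 * sqrt(3) / 20
R = 5/4*sqrt(3) m

5/4*sqrt(3) m


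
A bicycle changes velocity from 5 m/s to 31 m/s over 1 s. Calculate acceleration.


Given: initial velocity v0 = 5 m/s, final velocity v = 31 m/s, time t = 1 s
Using a = (v - v0) / t
a = (31 - 5) / 1
a = 26 / 1
a = 26 m/s^2

26 m/s^2


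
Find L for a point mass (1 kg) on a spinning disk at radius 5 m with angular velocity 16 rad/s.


Given: m = 1 kg, r = 5 m, omega = 16 rad/s
For a point mass: I = m*r^2
I = 1*5^2 = 1*25 = 25
L = I*omega = 25*16
L = 400 kg*m^2/s

400 kg*m^2/s


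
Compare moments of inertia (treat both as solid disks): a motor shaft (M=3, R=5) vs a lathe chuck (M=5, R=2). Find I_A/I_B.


Given: M1=3 kg, R1=5 m, M2=5 kg, R2=2 m
For a disk: I = (1/2)*M*R^2, so I_A/I_B = (M1*R1^2)/(M2*R2^2)
M1*R1^2 = 3*25 = 75
M2*R2^2 = 5*4 = 20
I_A/I_B = 75/20 = 15/4

15/4


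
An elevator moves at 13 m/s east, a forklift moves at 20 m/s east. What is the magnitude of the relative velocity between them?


Given: v_A = 13 m/s east, v_B = 20 m/s east
Both move in the same direction; relative speed = |v_A - v_B|
|13 - 20| = |-7|
= 7 m/s

7 m/s


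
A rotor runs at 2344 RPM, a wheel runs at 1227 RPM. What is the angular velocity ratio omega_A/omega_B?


Given: RPM_A = 2344, RPM_B = 1227
omega = 2*pi*RPM/60, so omega_A/omega_B = RPM_A / RPM_B
omega_A/omega_B = 2344 / 1227
omega_A/omega_B = 2344/1227

2344/1227


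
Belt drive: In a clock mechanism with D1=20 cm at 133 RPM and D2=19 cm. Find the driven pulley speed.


Given: D1 = 20 cm, w1 = 133 RPM, D2 = 19 cm
Using D1*w1 = D2*w2
w2 = D1*w1 / D2
w2 = 20*133 / 19
w2 = 2660 / 19
w2 = 140 RPM

140 RPM


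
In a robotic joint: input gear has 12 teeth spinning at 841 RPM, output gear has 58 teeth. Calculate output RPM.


Given: N1 = 12 teeth, w1 = 841 RPM, N2 = 58 teeth
Using N1*w1 = N2*w2
w2 = N1*w1 / N2
w2 = 12*841 / 58
w2 = 10092 / 58
w2 = 174 RPM

174 RPM


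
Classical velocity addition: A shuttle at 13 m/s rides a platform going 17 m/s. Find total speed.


Given: object velocity = 13 m/s, platform velocity = 17 m/s (same direction)
Using classical velocity addition: v_total = v_object + v_platform
v_total = 13 + 17
v_total = 30 m/s

30 m/s


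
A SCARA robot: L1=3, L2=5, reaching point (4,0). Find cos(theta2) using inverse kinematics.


Given: L1 = 3, L2 = 5, target (x, y) = (4, 0)
Using cos(theta2) = (x^2 + y^2 - L1^2 - L2^2) / (2*L1*L2)
x^2 + y^2 = 4^2 + 0 = 16
L1^2 + L2^2 = 9 + 25 = 34
Numerator = 16 - 34 = -18
Denominator = 2*3*5 = 30
cos(theta2) = -18/30 = -3/5

-3/5


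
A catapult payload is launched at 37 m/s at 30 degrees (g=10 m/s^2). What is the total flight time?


Given: v0 = 37 m/s, theta = 30 deg, g = 10 m/s^2
sin(30) = 1/2
Using T = 2*v0*sin(theta) / g
T = 2*37*1/2 / 10
T = 37 / 10
T = 37/10 s

37/10 s


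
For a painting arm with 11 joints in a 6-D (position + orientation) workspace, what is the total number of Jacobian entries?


Given: task space dimension = 6, joints = 11
Jacobian is a 6 x 11 matrix
Total entries = rows * columns
Total = 6 * 11
Total = 66

66


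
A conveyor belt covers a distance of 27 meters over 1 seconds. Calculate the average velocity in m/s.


Given: distance d = 27 m, time t = 1 s
Using v = d / t
v = 27 / 1
v = 27 m/s

27 m/s


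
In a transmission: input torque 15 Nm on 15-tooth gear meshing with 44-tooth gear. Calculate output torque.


Given: N1 = 15, N2 = 44, T1 = 15 Nm
Using T2/T1 = N2/N1
T2 = T1 * N2 / N1
T2 = 15 * 44 / 15
T2 = 660 / 15
T2 = 44 Nm

44 Nm


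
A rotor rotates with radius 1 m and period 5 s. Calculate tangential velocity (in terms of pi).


Given: radius r = 1 m, period T = 5 s
Using v = 2*pi*r / T
v = 2*pi*1 / 5
v = 2*pi / 5
v = 2/5*pi m/s

2/5*pi m/s


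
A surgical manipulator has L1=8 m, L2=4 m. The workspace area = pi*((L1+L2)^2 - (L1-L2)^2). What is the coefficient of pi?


Given: L1 = 8, L2 = 4
(L1+L2)^2 = (12)^2 = 144
(L1-L2)^2 = (4)^2 = 16
Difference = 144 - 16 = 128
This equals 4*L1*L2 = 4*8*4 = 128
Workspace area = 128*pi

128


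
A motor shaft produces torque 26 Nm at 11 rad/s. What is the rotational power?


Given: tau = 26 Nm, omega = 11 rad/s
Using P = tau * omega
P = 26 * 11
P = 286 W

286 W


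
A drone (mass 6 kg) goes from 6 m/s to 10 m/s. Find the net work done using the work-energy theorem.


Given: m = 6 kg, v0 = 6 m/s, v = 10 m/s
Using W = (1/2)*m*(v^2 - v0^2)
v^2 = 10^2 = 100
v0^2 = 6^2 = 36
v^2 - v0^2 = 100 - 36 = 64
W = (1/2)*6*64 = 192 J

192 J


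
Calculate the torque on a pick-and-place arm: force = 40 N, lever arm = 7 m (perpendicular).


Given: F = 40 N, r = 7 m, angle = 90 deg (perpendicular)
Using tau = F * r * sin(90)
sin(90) = 1
tau = 40 * 7 * 1
tau = 280 Nm

280 Nm


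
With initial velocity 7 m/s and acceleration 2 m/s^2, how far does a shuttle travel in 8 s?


Given: v0 = 7 m/s, a = 2 m/s^2, t = 8 s
Using s = v0*t + (1/2)*a*t^2
s = 7*8 + (1/2)*2*8^2
s = 56 + (1/2)*128
s = 56 + 64
s = 120

120 m


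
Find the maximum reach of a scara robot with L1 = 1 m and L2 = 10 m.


Given: L1 = 1 m, L2 = 10 m
For a 2-link planar arm, max reach = L1 + L2 (fully extended)
Max reach = 1 + 10
Max reach = 11 m

11 m


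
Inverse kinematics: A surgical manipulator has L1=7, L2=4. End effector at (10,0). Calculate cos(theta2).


Given: L1 = 7, L2 = 4, target (x, y) = (10, 0)
Using cos(theta2) = (x^2 + y^2 - L1^2 - L2^2) / (2*L1*L2)
x^2 + y^2 = 10^2 + 0 = 100
L1^2 + L2^2 = 49 + 16 = 65
Numerator = 100 - 65 = 35
Denominator = 2*7*4 = 56
cos(theta2) = 35/56 = 5/8

5/8


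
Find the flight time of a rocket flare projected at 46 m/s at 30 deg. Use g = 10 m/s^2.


Given: v0 = 46 m/s, theta = 30 deg, g = 10 m/s^2
sin(30) = 1/2
Using T = 2*v0*sin(theta) / g
T = 2*46*1/2 / 10
T = 46 / 10
T = 23/5 s

23/5 s


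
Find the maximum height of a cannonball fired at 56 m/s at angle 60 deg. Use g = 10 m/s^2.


Given: v0 = 56 m/s, theta = 60 deg, g = 10 m/s^2
sin^2(60) = 3/4
Using H = v0^2 * sin^2(theta) / (2*g)
H = 56^2 * 3/4 / (2*10)
H = 3136 * 3/4 / 20
H = 2352 / 20
H = 588/5 m

588/5 m


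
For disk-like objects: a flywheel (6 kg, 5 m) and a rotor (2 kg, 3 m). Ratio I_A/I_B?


Given: M1=6 kg, R1=5 m, M2=2 kg, R2=3 m
For a disk: I = (1/2)*M*R^2, so I_A/I_B = (M1*R1^2)/(M2*R2^2)
M1*R1^2 = 6*25 = 150
M2*R2^2 = 2*9 = 18
I_A/I_B = 150/18 = 25/3

25/3


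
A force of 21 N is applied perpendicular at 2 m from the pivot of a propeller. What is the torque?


Given: F = 21 N, r = 2 m, angle = 90 deg (perpendicular)
Using tau = F * r * sin(90)
sin(90) = 1
tau = 21 * 2 * 1
tau = 42 Nm

42 Nm


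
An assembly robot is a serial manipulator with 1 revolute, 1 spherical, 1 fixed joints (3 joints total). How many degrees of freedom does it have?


Given: serial robot with 1 revolute, 1 spherical, 1 fixed joints
DOF contribution per joint type: revolute=1, prismatic=1, spherical=3, fixed=0
DOF = 1*1 + 1*3 + 1*0
DOF = 4

4


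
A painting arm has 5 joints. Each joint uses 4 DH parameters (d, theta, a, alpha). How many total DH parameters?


Given: 5 joints, 4 DH parameters per joint (d, theta, a, alpha)
Total DH parameters = number_of_joints * 4
Total = 5 * 4
Total = 20

20


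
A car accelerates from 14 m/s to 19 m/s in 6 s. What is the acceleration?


Given: initial velocity v0 = 14 m/s, final velocity v = 19 m/s, time t = 6 s
Using a = (v - v0) / t
a = (19 - 14) / 6
a = 5 / 6
a = 5/6 m/s^2

5/6 m/s^2


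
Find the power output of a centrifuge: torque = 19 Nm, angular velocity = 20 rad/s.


Given: tau = 19 Nm, omega = 20 rad/s
Using P = tau * omega
P = 19 * 20
P = 380 W

380 W


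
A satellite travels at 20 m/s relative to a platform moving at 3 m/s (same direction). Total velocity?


Given: object velocity = 20 m/s, platform velocity = 3 m/s (same direction)
Using classical velocity addition: v_total = v_object + v_platform
v_total = 20 + 3
v_total = 23 m/s

23 m/s
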